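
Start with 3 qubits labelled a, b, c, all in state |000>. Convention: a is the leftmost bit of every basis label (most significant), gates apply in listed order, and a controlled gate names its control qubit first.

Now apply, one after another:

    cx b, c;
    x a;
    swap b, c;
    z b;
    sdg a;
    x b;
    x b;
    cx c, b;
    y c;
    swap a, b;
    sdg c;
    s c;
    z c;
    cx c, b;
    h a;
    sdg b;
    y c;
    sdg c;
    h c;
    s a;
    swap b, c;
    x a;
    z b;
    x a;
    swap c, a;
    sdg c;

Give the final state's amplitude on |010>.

The final state's coefficient on |010> equals -I/2.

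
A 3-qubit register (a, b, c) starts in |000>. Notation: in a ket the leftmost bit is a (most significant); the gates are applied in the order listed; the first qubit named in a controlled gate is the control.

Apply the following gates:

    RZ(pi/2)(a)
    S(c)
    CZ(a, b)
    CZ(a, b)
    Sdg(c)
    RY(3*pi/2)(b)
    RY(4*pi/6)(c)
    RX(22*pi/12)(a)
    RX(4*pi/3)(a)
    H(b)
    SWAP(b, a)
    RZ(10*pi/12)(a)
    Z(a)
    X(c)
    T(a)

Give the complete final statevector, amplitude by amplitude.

After the circuit, the state carries amplitude 0 on |000>, 0 on |001>, 0 on |010>, 0 on |011>, (-sqrt(6) + 3*sqrt(2))*exp(5*I*pi/12)/8 on |100>, (-sqrt(2) + sqrt(6))*exp(5*I*pi/12)/8 on |101>, (sqrt(6) + 3*sqrt(2))*exp(11*I*pi/12)/8 on |110>, (sqrt(2) + sqrt(6))*exp(11*I*pi/12)/8 on |111>. Key observation: steps 2-5 multiply out to the identity, so the circuit reduces to the remaining gates.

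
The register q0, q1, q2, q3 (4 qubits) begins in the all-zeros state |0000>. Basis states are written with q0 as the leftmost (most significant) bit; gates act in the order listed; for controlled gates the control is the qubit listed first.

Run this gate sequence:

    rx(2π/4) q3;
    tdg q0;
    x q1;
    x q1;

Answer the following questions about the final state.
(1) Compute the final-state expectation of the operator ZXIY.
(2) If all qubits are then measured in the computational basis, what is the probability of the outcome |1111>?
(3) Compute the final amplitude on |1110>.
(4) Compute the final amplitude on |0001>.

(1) In the final state, ZXIY has expectation 0.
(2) A full measurement returns |1111> with probability 0.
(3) The amplitude on |1110> is 0.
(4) |0001> carries amplitude -sqrt(2)*I/2 in the final state.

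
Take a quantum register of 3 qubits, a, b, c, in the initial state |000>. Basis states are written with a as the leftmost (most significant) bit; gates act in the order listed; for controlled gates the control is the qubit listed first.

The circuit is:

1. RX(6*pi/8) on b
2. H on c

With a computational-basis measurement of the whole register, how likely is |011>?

The probability of measuring |011> is sqrt(2)/8 + 1/4.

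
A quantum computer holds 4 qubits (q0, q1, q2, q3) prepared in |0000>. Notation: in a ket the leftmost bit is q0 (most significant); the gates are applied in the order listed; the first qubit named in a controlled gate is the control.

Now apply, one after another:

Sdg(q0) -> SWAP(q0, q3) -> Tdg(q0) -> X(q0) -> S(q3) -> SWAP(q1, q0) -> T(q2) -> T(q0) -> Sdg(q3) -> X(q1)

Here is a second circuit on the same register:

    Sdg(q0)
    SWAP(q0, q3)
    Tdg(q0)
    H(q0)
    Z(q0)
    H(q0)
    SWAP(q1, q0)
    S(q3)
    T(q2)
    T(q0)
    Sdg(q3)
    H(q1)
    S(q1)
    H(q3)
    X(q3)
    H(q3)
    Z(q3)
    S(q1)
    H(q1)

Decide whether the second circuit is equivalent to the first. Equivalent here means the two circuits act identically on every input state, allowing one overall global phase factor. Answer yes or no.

Yes: on every input state the two circuits agree up to one overall phase factor.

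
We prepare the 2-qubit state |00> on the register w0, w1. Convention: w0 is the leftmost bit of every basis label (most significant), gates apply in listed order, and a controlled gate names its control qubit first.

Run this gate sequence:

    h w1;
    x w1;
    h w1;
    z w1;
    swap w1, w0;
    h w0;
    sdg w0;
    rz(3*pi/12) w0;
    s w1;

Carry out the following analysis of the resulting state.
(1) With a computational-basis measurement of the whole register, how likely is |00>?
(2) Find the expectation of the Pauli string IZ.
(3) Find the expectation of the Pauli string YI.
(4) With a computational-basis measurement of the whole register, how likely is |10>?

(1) A full measurement returns |00> with probability 1/2.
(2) The expectation value of IZ is 1.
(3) In the final state, YI has expectation -sqrt(2)/2.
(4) The probability of measuring |10> is 1/2.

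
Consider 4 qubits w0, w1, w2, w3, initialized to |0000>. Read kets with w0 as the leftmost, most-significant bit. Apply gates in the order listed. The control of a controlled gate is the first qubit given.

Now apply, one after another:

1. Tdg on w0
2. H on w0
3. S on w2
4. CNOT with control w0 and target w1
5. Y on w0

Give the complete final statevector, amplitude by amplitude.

The resulting statevector has amplitude -sqrt(2)*I/2 on |0100>, sqrt(2)*I/2 on |1000>, and 0 on every other basis state.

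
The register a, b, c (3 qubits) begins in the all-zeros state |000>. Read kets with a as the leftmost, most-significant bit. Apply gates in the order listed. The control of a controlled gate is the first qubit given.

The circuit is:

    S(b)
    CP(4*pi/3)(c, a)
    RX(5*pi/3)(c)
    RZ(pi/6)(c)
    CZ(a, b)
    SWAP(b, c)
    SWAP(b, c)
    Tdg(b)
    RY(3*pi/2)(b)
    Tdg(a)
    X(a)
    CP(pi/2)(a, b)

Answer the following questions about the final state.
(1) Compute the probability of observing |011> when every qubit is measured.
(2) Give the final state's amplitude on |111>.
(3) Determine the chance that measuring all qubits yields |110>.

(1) Outcome |011> occurs with probability 0. Key observation: the block from step 6 through step 7 cancels to the identity and can be dropped.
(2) |111> carries amplitude sqrt(2)*exp(I*pi/12)/4 in the final state.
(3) A full measurement returns |110> with probability 3/8.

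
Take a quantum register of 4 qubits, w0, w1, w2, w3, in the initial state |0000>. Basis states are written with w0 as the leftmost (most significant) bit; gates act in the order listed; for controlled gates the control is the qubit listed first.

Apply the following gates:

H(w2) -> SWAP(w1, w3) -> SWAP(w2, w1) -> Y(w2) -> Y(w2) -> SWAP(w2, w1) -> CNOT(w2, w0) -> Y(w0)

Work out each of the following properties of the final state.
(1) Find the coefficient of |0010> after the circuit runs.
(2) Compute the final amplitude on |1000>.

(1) The amplitude on |0010> is -sqrt(2)*I/2.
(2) The final state's coefficient on |1000> equals sqrt(2)*I/2.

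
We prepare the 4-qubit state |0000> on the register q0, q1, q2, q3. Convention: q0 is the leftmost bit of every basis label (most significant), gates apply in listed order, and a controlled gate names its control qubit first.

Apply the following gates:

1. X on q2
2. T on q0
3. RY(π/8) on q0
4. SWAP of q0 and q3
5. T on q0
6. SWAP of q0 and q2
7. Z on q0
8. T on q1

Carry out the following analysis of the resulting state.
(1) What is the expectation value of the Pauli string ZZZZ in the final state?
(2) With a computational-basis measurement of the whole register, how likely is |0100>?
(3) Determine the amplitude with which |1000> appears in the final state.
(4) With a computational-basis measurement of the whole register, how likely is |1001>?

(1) The observable ZZZZ averages to -sqrt(sqrt(2) + 2)/2.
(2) A full measurement returns |0100> with probability 0.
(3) The final state's coefficient on |1000> equals -cos(pi/16).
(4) A full measurement returns |1001> with probability sin(pi/16)**2.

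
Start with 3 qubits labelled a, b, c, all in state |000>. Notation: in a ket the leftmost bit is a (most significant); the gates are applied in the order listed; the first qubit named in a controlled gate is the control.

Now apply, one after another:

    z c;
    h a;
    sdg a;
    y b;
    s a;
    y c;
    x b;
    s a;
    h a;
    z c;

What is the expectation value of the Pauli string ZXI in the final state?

In the final state, ZXI has expectation 0.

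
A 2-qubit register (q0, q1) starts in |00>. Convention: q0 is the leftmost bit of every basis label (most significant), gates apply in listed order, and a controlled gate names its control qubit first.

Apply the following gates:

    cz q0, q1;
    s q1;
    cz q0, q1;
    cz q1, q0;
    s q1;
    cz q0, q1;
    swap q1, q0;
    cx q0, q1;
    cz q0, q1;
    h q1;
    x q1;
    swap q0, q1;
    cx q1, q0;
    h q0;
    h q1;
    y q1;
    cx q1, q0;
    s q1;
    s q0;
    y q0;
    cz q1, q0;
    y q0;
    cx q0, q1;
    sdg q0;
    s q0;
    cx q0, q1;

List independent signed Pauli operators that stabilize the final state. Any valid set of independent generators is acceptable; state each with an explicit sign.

One valid set of independent stabilizer generators is +XX, +ZZ (any independent generating set of the same group is equally correct).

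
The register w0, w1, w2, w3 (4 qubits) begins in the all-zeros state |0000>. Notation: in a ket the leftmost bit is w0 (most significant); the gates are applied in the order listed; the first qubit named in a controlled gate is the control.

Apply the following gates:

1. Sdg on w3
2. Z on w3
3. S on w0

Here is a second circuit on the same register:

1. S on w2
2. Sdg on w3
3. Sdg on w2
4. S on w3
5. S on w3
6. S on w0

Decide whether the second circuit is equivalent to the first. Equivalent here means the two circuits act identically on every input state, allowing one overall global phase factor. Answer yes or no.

Yes: on every input state the two circuits agree up to one overall phase factor.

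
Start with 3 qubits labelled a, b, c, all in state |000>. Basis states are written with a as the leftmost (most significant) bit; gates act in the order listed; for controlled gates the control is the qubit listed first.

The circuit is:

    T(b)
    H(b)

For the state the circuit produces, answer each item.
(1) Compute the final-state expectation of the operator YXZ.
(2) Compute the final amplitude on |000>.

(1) The observable YXZ averages to 0.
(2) |000> carries amplitude sqrt(2)/2 in the final state.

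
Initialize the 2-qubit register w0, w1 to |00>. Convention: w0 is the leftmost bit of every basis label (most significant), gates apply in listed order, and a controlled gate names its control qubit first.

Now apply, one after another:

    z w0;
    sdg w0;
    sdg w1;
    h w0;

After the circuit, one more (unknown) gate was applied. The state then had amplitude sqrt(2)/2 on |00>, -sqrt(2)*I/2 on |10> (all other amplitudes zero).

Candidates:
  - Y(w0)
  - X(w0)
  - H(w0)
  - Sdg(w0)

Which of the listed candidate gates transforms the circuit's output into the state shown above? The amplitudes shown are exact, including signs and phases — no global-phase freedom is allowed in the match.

The unique candidate consistent with the amplitudes is Sdg(w0).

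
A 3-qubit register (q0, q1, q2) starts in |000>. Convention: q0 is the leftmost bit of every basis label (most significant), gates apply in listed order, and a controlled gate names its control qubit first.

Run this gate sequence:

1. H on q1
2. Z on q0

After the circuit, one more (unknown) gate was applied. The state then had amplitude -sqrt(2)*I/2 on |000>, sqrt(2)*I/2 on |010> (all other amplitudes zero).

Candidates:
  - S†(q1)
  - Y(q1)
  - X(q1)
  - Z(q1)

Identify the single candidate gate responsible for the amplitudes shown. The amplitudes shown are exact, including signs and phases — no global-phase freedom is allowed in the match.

The applied gate was Y(q1).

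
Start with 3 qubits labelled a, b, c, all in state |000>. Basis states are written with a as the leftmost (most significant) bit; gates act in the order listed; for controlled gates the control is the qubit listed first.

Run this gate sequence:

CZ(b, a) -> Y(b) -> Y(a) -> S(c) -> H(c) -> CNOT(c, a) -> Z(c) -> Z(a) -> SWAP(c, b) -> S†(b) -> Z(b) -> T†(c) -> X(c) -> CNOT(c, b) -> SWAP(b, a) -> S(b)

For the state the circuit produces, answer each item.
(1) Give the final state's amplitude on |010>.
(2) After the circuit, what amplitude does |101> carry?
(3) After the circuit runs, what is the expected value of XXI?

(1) |010> carries amplitude sqrt(2)*exp(I*pi/4)/2 in the final state.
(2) The amplitude on |101> is 0.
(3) In the final state, XXI has expectation 1.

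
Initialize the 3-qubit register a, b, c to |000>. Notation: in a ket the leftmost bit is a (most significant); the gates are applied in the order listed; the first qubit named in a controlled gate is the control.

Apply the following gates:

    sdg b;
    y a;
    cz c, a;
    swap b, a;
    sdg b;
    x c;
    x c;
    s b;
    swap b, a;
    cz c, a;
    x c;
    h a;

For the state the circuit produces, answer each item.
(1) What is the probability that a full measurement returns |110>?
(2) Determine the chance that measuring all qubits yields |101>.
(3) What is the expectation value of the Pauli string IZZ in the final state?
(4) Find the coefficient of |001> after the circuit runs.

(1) Outcome |110> occurs with probability 0.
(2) A full measurement returns |101> with probability 1/2.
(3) The observable IZZ averages to -1.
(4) |001> carries amplitude sqrt(2)*I/2 in the final state.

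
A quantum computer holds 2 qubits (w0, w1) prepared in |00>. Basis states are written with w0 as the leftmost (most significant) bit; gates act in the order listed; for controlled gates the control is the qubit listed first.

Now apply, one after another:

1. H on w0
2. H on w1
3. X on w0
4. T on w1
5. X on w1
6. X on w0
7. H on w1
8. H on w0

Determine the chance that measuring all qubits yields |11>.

The probability of measuring |11> is 0.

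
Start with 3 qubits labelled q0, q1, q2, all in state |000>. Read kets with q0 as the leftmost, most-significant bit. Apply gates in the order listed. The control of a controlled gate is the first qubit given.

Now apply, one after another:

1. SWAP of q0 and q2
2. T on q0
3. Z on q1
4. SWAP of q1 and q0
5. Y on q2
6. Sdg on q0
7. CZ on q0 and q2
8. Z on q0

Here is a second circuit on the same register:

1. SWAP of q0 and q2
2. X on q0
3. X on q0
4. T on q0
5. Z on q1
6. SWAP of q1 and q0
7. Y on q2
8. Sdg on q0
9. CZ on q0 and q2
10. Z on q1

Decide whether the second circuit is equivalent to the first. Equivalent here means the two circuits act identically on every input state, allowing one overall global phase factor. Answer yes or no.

No — the two circuits implement different unitaries, even allowing a global phase.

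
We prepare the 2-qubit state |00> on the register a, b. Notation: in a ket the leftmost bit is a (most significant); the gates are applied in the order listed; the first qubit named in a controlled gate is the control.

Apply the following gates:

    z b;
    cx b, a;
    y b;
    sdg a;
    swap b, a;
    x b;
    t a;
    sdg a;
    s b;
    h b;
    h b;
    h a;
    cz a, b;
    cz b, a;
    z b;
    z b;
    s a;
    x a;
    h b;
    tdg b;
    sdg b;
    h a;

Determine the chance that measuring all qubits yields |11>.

The probability of measuring |11> is 1/4. Key observation: steps 10-11 multiply out to the identity, so the circuit reduces to the remaining gates.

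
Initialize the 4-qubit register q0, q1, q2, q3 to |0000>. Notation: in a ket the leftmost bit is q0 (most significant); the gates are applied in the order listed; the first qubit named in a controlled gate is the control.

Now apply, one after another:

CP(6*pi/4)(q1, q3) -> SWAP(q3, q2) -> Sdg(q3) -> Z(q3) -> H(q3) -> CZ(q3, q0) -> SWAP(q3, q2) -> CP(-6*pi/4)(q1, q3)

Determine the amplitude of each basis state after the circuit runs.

The final amplitudes are sqrt(2)/2 on |0000>, sqrt(2)/2 on |0010>, and 0 on every other basis state.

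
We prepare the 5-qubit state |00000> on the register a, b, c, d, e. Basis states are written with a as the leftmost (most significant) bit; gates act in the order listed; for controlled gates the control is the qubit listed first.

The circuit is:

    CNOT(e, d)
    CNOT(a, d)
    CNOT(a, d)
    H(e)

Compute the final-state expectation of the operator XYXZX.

The expectation value of XYXZX is 0.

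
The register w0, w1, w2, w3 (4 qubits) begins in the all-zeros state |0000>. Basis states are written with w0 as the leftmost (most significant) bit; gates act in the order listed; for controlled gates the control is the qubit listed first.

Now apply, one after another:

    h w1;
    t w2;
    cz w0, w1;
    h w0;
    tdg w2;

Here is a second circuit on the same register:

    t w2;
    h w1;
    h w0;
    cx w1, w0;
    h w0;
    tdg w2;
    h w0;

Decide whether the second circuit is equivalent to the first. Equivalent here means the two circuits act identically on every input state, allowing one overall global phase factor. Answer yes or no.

Yes, they are equivalent — the unitaries differ by at most a global phase.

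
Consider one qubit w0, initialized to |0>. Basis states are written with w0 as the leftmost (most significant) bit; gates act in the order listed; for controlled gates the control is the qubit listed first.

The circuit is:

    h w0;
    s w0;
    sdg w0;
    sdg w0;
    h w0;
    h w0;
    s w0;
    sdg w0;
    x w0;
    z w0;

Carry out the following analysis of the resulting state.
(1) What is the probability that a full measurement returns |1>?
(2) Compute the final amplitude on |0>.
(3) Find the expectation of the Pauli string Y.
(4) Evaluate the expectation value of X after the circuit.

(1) A full measurement returns |1> with probability 1/2. Key observation: gates 5-6 undo each other exactly, leaving only the rest of the circuit to track.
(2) |0> carries amplitude -sqrt(2)*I/2 in the final state.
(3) The expectation value of Y is -1.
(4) The expectation value of X is 0.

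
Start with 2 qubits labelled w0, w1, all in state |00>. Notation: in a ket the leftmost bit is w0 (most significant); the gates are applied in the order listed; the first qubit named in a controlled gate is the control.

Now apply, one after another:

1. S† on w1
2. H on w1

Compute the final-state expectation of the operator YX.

In the final state, YX has expectation 0.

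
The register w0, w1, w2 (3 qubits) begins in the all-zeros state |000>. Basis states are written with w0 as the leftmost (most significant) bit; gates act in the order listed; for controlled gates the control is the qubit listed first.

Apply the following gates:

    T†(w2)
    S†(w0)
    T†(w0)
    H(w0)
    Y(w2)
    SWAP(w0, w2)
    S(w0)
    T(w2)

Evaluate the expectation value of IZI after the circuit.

The observable IZI averages to 1.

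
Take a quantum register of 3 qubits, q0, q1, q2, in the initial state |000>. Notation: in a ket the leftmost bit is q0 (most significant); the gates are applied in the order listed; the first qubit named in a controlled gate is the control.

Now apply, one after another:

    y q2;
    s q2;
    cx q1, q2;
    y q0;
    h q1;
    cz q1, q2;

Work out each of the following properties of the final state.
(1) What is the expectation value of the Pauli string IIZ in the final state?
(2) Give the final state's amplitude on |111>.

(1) The observable IIZ averages to -1.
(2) |111> carries amplitude sqrt(2)*I/2 in the final state.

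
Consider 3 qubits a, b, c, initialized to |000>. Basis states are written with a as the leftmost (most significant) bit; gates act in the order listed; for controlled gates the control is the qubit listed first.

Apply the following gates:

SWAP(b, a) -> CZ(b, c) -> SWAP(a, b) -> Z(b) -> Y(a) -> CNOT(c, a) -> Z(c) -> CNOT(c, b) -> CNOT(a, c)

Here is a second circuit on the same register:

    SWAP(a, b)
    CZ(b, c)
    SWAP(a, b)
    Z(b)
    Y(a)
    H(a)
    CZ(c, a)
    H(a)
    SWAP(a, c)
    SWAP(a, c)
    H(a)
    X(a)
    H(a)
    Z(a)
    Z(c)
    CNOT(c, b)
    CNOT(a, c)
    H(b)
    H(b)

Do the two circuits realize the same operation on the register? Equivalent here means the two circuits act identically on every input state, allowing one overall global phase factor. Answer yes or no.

Yes: on every input state the two circuits agree up to one overall phase factor.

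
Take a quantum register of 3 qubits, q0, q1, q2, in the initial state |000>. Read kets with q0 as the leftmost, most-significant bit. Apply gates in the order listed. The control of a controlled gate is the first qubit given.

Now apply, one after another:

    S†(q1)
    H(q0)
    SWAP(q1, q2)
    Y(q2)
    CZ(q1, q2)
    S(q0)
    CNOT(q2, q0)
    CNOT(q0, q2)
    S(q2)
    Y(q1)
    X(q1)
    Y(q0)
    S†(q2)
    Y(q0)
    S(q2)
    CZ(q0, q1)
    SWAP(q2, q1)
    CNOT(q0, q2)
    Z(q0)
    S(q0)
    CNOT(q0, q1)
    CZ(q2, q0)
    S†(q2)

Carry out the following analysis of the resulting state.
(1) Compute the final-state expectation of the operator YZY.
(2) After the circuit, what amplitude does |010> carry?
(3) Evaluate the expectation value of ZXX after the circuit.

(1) In the final state, YZY has expectation -1.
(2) The amplitude on |010> is sqrt(2)/2.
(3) The observable ZXX averages to 0.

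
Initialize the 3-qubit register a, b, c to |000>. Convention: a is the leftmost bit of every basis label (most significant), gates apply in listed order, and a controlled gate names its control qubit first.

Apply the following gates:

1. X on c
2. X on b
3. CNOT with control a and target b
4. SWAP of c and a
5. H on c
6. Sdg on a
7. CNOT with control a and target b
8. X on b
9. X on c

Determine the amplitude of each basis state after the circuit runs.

The resulting statevector has amplitude -sqrt(2)*I/2 on |110>, -sqrt(2)*I/2 on |111>, and 0 on every other basis state.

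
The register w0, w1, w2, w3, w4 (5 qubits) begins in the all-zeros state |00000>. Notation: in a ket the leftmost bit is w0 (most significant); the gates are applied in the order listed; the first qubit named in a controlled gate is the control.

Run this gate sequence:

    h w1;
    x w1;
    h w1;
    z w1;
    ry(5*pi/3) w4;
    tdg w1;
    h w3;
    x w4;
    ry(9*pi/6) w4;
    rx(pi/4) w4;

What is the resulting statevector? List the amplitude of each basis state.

After the circuit, the state carries amplitude -sqrt(sqrt(2) + 2)/8 + sqrt(3*sqrt(2) + 6)/8 - I*sqrt(6 - 3*sqrt(2))/8 - I*sqrt(2 - sqrt(2))/8 on |00000>, sqrt(sqrt(2) + 2)/8 + sqrt(3*sqrt(2) + 6)/8 - I*sqrt(6 - 3*sqrt(2))/8 + I*sqrt(2 - sqrt(2))/8 on |00001>, -sqrt(sqrt(2) + 2)/8 + sqrt(3*sqrt(2) + 6)/8 - I*sqrt(6 - 3*sqrt(2))/8 - I*sqrt(2 - sqrt(2))/8 on |00010>, sqrt(sqrt(2) + 2)/8 + sqrt(3*sqrt(2) + 6)/8 - I*sqrt(6 - 3*sqrt(2))/8 + I*sqrt(2 - sqrt(2))/8 on |00011>, and 0 on every other basis state. Key observation: the block from step 1 through step 4 cancels to the identity and can be dropped.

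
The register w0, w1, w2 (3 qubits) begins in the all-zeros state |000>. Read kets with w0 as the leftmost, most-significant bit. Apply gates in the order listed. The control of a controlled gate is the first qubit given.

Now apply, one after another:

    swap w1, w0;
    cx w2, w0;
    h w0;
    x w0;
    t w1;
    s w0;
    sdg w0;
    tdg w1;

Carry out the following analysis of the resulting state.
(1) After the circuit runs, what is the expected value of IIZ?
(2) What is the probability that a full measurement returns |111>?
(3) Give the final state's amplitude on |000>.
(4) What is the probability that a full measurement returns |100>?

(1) The expectation value of IIZ is 1. Key observation: the block from step 5 through step 8 cancels to the identity and can be dropped.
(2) Outcome |111> occurs with probability 0.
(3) |000> carries amplitude sqrt(2)/2 in the final state.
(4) Outcome |100> occurs with probability 1/2.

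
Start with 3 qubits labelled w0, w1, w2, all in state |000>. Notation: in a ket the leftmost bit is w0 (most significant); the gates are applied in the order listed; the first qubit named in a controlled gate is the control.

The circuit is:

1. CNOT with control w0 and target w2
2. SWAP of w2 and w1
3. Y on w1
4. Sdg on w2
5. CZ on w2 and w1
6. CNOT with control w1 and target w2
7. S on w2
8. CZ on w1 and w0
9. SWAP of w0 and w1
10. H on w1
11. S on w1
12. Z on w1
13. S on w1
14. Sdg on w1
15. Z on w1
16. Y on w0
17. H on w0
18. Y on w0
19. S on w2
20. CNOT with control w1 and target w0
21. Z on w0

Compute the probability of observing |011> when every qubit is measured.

A full measurement returns |011> with probability 1/4. Key observation: steps 13-14 multiply out to the identity, so the circuit reduces to the remaining gates.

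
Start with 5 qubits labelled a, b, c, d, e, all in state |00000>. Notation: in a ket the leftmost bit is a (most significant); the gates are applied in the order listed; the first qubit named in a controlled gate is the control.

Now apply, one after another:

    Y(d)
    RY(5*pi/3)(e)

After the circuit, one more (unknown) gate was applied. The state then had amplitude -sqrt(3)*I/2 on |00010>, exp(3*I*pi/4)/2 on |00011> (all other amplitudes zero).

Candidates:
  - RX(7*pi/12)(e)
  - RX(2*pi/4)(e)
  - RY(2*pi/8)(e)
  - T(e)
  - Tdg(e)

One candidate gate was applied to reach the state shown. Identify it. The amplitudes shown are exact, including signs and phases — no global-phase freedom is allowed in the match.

The applied gate was T(e).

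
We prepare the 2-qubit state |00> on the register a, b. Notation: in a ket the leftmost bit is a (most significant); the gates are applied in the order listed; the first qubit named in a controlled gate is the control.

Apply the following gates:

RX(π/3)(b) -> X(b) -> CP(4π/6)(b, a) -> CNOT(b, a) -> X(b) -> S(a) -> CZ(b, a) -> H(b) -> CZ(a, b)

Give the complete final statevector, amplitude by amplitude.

After the circuit, the state carries amplitude -sqrt(2)*I/4 on |00>, sqrt(2)*I/4 on |01>, sqrt(6)*I/4 on |10>, -sqrt(6)*I/4 on |11>.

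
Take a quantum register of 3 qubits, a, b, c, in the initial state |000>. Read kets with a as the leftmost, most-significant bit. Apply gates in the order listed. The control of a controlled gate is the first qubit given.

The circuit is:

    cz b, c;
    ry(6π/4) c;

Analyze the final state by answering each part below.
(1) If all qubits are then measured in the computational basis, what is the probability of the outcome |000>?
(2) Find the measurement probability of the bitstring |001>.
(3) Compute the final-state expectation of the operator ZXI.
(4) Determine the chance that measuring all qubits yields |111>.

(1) The probability of measuring |000> is 1/2.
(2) Outcome |001> occurs with probability 1/2.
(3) The observable ZXI averages to 0.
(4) Outcome |111> occurs with probability 0.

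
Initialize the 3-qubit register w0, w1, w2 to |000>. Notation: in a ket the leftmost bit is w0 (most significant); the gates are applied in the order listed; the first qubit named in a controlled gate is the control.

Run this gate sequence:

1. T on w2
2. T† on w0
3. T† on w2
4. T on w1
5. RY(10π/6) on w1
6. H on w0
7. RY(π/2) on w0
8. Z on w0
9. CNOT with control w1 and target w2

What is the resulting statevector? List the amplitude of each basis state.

After the circuit, the state carries amplitude sqrt(3)/2 on |100>, -1/2 on |111>, and 0 on every other basis state.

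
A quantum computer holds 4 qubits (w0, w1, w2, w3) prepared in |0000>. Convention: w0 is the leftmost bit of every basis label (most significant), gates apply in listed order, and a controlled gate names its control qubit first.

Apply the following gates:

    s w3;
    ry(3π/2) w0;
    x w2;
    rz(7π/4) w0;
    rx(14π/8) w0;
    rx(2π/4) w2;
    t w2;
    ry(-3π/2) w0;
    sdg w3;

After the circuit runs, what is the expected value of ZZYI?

In the final state, ZZYI has expectation 1/2.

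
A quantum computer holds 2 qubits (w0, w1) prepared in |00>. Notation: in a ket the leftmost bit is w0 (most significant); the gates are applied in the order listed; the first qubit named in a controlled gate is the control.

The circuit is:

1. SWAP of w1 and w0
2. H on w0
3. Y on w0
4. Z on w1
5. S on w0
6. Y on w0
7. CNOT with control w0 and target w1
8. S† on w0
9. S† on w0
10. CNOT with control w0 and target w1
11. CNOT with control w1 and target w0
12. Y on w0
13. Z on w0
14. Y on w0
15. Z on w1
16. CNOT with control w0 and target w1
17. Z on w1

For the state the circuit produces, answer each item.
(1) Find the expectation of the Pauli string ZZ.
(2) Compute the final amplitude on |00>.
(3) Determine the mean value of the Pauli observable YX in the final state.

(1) The expectation value of ZZ is 1.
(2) |00> carries amplitude -sqrt(2)*I/2 in the final state.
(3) The observable YX averages to 1.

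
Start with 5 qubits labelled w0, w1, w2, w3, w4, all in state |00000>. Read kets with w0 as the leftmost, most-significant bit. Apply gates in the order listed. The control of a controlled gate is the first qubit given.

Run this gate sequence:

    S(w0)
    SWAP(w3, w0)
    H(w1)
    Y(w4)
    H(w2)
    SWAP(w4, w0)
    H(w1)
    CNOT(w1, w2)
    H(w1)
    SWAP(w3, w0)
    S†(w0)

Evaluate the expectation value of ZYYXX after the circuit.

In the final state, ZYYXX has expectation 0.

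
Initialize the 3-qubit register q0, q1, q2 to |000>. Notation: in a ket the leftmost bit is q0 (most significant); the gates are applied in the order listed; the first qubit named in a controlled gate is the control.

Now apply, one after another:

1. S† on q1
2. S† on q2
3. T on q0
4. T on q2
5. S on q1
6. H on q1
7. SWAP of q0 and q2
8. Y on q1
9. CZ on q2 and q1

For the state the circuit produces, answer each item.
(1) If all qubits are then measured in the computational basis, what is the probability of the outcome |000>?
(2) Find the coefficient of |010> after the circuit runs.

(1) A full measurement returns |000> with probability 1/2.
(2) |010> carries amplitude sqrt(2)*I/2 in the final state.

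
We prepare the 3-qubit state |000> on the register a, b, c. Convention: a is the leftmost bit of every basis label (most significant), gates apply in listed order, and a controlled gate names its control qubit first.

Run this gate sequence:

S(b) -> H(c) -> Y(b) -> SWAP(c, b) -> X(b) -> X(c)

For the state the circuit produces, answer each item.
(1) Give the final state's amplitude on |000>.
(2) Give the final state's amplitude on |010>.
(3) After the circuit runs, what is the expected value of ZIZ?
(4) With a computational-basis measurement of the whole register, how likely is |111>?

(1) The amplitude on |000> is sqrt(2)*I/2.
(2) The final state's coefficient on |010> equals sqrt(2)*I/2.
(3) The observable ZIZ averages to 1.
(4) A full measurement returns |111> with probability 0.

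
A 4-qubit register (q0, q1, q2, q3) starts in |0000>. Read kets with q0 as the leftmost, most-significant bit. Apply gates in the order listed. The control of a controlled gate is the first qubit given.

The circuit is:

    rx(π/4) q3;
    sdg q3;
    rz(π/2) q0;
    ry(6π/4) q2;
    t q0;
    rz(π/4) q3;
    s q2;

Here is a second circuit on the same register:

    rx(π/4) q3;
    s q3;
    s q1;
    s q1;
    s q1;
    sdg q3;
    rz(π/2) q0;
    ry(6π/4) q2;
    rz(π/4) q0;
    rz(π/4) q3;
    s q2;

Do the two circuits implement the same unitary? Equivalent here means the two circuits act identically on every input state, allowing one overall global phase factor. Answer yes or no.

No — the two circuits implement different unitaries, even allowing a global phase.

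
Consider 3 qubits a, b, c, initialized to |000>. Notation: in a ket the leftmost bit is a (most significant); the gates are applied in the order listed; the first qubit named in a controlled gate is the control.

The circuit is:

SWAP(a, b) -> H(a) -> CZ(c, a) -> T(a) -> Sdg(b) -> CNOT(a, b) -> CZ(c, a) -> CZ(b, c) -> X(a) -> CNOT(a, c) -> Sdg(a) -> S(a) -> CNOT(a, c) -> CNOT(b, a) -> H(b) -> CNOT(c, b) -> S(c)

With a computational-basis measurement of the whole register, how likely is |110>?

The probability of measuring |110> is 1/2 - sqrt(2)/4.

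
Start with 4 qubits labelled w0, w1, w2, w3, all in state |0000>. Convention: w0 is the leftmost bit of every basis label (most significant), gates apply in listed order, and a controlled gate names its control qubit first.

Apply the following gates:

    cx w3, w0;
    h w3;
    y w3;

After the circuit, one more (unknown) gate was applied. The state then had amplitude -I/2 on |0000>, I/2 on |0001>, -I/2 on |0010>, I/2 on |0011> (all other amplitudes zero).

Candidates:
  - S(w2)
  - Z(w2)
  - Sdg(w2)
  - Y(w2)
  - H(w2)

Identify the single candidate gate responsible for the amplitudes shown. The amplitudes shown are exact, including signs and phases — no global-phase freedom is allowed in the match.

The unique candidate consistent with the amplitudes is H(w2).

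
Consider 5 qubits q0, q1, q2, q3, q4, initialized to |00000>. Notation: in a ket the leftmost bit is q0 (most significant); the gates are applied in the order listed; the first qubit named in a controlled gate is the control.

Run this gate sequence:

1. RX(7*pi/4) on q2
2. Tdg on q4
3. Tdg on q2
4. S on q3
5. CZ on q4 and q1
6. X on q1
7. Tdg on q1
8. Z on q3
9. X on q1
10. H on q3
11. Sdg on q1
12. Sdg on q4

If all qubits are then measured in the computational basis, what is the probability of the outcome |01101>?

The probability of measuring |01101> is 0.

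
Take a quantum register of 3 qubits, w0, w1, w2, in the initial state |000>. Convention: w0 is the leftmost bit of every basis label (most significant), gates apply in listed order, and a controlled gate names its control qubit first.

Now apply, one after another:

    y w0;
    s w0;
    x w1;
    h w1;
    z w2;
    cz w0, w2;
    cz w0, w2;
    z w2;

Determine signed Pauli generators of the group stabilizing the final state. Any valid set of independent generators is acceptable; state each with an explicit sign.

The stabilizer group can be generated by -IXI, -ZII, +IIZ, among other valid generating sets. Key observation: steps 5-8 multiply out to the identity, so the circuit reduces to the remaining gates.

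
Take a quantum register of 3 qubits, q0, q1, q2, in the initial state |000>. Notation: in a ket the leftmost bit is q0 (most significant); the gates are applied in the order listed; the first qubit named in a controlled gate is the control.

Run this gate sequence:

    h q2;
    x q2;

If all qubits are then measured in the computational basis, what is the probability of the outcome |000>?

The probability of measuring |000> is 1/2.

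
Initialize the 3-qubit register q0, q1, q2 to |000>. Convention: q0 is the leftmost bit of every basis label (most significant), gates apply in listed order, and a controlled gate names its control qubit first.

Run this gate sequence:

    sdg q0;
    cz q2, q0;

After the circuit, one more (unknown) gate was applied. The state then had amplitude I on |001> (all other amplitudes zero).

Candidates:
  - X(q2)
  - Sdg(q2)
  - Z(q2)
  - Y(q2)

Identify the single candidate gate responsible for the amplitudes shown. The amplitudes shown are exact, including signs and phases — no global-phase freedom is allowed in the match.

The applied gate was Y(q2).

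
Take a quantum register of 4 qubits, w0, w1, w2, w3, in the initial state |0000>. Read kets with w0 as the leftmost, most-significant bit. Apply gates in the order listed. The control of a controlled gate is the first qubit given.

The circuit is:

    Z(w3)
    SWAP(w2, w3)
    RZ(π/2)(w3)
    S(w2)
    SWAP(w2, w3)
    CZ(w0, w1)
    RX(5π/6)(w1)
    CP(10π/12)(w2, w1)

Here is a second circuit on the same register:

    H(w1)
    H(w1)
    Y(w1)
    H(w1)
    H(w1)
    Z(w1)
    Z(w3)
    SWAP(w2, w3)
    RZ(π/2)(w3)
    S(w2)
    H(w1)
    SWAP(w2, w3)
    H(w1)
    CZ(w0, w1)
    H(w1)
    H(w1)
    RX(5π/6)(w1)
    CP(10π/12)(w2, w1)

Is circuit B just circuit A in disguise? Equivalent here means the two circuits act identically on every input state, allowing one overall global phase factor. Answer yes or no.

No: there is an input state on which the two circuits produce genuinely different outputs (not merely differing by a phase).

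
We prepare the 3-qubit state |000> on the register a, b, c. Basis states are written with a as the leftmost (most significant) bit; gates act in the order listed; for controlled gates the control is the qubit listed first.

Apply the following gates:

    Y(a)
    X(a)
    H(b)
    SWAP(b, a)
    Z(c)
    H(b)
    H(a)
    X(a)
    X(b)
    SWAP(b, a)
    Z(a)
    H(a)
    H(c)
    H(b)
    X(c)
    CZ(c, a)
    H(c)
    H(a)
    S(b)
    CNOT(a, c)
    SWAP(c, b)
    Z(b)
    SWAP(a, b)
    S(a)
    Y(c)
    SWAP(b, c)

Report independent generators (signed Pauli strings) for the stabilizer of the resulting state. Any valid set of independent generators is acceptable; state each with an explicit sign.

The stabilizer group can be generated by -XIY, -IYI, -ZIZ, among other valid generating sets.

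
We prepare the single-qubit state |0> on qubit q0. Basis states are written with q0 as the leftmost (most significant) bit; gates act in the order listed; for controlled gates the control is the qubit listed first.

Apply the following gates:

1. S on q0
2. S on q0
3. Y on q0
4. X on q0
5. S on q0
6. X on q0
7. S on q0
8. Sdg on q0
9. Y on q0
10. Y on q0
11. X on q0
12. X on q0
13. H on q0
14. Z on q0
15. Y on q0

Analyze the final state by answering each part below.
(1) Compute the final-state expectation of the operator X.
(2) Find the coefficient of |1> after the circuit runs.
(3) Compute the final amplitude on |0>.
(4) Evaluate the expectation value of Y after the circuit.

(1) The expectation value of X is -1. Key observation: steps 7-8 multiply out to the identity, so the circuit reduces to the remaining gates.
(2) |1> carries amplitude -sqrt(2)/2 in the final state.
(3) The amplitude on |0> is sqrt(2)/2.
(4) The observable Y averages to 0.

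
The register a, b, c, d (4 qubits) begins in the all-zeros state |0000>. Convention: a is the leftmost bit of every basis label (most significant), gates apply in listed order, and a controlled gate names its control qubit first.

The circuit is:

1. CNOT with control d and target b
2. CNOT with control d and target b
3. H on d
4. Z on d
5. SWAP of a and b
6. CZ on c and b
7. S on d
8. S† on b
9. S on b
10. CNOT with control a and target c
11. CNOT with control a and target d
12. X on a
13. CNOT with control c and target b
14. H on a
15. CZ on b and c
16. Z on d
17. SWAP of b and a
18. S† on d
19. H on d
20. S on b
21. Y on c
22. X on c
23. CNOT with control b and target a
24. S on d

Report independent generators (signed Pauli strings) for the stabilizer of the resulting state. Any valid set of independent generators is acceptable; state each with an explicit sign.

One valid set of independent stabilizer generators is -XYII, +ZZII, +IIZI, +IIIZ (any independent generating set of the same group is equally correct).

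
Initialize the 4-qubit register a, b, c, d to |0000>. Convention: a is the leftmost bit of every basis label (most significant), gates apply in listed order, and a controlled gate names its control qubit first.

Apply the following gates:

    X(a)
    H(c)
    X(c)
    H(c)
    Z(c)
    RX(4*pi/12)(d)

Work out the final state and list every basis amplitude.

After the circuit, the state carries amplitude sqrt(3)/2 on |1000>, -I/2 on |1001>, and 0 on every other basis state.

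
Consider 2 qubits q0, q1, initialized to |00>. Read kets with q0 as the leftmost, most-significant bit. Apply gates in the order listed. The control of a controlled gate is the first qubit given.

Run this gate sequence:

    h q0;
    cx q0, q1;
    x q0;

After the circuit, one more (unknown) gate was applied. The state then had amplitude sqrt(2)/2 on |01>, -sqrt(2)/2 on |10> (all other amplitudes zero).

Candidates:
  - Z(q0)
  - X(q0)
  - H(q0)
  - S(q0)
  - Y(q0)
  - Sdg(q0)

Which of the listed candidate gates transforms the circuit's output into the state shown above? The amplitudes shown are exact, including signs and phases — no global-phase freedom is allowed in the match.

It was Z(q0) that produced the state shown.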